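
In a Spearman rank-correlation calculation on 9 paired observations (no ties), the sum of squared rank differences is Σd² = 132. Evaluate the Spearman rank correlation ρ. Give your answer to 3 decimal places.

-0.100

ρ = 1 − 6Σd² / [n(n²−1)] = 1 − 6×132 / (9×80)
  = 1 − 792/720 = 1 − 1.1000 ≈ -0.100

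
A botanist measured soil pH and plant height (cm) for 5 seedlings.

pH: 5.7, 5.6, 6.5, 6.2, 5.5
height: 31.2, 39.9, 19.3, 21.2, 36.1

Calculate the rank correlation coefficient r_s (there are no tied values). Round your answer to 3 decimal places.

-0.900

Rank pH: 3, 2, 5, 4, 1
Rank height: 3, 5, 1, 2, 4
d = rank(pH) − rank(height): 0, -3, 4, 2, -3; Σd² = 38
ρ = 1 − 6Σd² / [n(n²−1)] = 1 − 6×38 / (5×24) = 1 − 228/120 ≈ -0.900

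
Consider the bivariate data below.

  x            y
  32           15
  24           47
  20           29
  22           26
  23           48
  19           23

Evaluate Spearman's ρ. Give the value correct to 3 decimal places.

Rank x: 6, 5, 2, 3, 4, 1
Rank y: 1, 5, 4, 3, 6, 2
d = rank(x) − rank(y): 5, 0, -2, 0, -2, -1; Σd² = 34
ρ = 1 − 6Σd² / [n(n²−1)] = 1 − 6×34 / (6×35) = 1 − 204/210 ≈ 0.029

0.029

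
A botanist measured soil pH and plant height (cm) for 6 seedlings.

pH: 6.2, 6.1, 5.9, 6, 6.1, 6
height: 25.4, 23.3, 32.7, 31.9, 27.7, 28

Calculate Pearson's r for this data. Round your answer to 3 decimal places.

-0.808

n = 6, Σx = 36.3, Σy = 169, Σx² = 219.67, Σy² = 4826.24, Σxy = 1020.91
nΣxy − ΣxΣy = 6125.46 − 6134.7 = -9.24
nΣx² − (Σx)² = 1318.02 − 1317.69 = 0.33; nΣy² − (Σy)² = 28957.44 − 28561 = 396.44
r = -9.24 / √(0.33 × 396.44) = -9.24 / 11.4379 ≈ -0.808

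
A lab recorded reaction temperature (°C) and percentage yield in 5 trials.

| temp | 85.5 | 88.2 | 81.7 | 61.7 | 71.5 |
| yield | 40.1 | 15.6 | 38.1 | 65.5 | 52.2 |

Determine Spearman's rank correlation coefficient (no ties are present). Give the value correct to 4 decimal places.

Rank temp: 4, 5, 3, 1, 2
Rank yield: 3, 1, 2, 5, 4
d = rank(temp) − rank(yield): 1, 4, 1, -4, -2; Σd² = 38
ρ = 1 − 6Σd² / [n(n²−1)] = 1 − 6×38 / (5×24) = 1 − 228/120 ≈ -0.9000

-0.9000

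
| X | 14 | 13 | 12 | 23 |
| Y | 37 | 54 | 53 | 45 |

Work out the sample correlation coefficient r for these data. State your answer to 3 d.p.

n = 4, ΣX = 62, ΣY = 189, ΣX² = 1038, ΣY² = 9119, ΣXY = 2891
nΣXY − ΣXΣY = 11564 − 11718 = -154
nΣX² − (ΣX)² = 4152 − 3844 = 308; nΣY² − (ΣY)² = 36476 − 35721 = 755
r = -154 / √(308 × 755) = -154 / 482.2240 ≈ -0.319

-0.319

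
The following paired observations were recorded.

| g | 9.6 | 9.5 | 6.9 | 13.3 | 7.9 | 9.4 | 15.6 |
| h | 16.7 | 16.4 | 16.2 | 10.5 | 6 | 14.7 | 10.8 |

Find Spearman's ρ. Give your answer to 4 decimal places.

Rank g: 5, 4, 1, 6, 2, 3, 7
Rank h: 7, 6, 5, 2, 1, 4, 3
d = rank(g) − rank(h): -2, -2, -4, 4, 1, -1, 4; Σd² = 58
ρ = 1 − 6Σd² / [n(n²−1)] = 1 − 6×58 / (7×48) = 1 − 348/336 ≈ -0.0357

-0.0357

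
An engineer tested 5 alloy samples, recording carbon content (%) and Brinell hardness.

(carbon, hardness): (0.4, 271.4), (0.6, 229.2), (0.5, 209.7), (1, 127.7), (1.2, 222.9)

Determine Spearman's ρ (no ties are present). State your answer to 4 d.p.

Rank carbon: 1, 3, 2, 4, 5
Rank hardness: 5, 4, 2, 1, 3
d = rank(carbon) − rank(hardness): -4, -1, 0, 3, 2; Σd² = 30
ρ = 1 − 6Σd² / [n(n²−1)] = 1 − 6×30 / (5×24) = 1 − 180/120 ≈ -0.5000

-0.5000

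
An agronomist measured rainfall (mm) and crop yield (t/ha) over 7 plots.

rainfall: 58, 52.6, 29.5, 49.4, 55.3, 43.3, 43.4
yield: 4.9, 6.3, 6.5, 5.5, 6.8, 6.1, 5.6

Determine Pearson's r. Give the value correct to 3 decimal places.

-0.329

n = 7, Σx = 331.5, Σy = 41.7, Σx² = 16257.91, Σy² = 251.01, Σxy = 1962.24
nΣxy − ΣxΣy = 13735.68 − 13823.55 = -87.87
nΣx² − (Σx)² = 113805.37 − 109892.25 = 3913.12; nΣy² − (Σy)² = 1757.07 − 1738.89 = 18.18
r = -87.87 / √(3913.12 × 18.18) = -87.87 / 266.7218 ≈ -0.329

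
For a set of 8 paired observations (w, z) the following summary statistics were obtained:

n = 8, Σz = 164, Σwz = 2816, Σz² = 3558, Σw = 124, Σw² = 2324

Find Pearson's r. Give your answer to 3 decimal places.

r = (nΣwz − ΣwΣz) / √[(nΣw² − (Σw)²)(nΣz² − (Σz)²)]
Numerator: 8×2816 − 124×164 = 2192
Denominator: √[(18592 − 15376)(28464 − 26896)] = √[3216 × 1568] = 2245.5930
r = 2192 / 2245.5930 ≈ 0.976

0.976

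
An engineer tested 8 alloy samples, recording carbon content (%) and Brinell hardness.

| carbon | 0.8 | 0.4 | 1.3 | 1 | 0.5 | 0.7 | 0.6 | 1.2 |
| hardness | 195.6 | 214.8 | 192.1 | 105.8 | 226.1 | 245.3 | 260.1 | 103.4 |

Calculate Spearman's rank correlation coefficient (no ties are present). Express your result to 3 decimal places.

-0.714

Rank carbon: 5, 1, 8, 6, 2, 4, 3, 7
Rank hardness: 4, 5, 3, 2, 6, 7, 8, 1
d = rank(carbon) − rank(hardness): 1, -4, 5, 4, -4, -3, -5, 6; Σd² = 144
ρ = 1 − 6Σd² / [n(n²−1)] = 1 − 6×144 / (8×63) = 1 − 864/504 ≈ -0.714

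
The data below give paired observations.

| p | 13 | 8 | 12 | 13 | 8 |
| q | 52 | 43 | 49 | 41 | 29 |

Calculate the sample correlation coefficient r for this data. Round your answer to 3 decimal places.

n = 5, Σp = 54, Σq = 214, Σp² = 610, Σq² = 9476, Σpq = 2373
nΣpq − ΣpΣq = 11865 − 11556 = 309
nΣp² − (Σp)² = 3050 − 2916 = 134; nΣq² − (Σq)² = 47380 − 45796 = 1584
r = 309 / √(134 × 1584) = 309 / 460.7125 ≈ 0.671

0.671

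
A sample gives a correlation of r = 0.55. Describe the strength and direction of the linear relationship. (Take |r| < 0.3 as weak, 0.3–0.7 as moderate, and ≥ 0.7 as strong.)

r = 0.55 > 0 so the relationship is positive.
|r| = 0.55, which falls in the moderate range.

moderate positive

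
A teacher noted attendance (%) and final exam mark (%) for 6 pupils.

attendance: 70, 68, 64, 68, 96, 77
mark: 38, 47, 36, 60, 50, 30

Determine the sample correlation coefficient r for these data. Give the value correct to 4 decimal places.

0.1249

n = 6, Σx = 443, Σy = 261, Σx² = 33389, Σy² = 11949, Σxy = 19350
nΣxy − ΣxΣy = 116100 − 115623 = 477
nΣx² − (Σx)² = 200334 − 196249 = 4085; nΣy² − (Σy)² = 71694 − 68121 = 3573
r = 477 / √(4085 × 3573) = 477 / 3820.4326 ≈ 0.1249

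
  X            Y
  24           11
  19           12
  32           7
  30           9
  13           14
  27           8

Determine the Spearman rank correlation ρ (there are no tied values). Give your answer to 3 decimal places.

Rank X: 3, 2, 6, 5, 1, 4
Rank Y: 4, 5, 1, 3, 6, 2
d = rank(X) − rank(Y): -1, -3, 5, 2, -5, 2; Σd² = 68
ρ = 1 − 6Σd² / [n(n²−1)] = 1 − 6×68 / (6×35) = 1 − 408/210 ≈ -0.943

-0.943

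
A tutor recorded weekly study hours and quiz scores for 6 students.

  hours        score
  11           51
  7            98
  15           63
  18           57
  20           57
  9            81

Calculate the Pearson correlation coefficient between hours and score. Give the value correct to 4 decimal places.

n = 6, Σx = 80, Σy = 407, Σx² = 1200, Σy² = 29233, Σxy = 5087
nΣxy − ΣxΣy = 30522 − 32560 = -2038
nΣx² − (Σx)² = 7200 − 6400 = 800; nΣy² − (Σy)² = 175398 − 165649 = 9749
r = -2038 / √(800 × 9749) = -2038 / 2792.7048 ≈ -0.7298

-0.7298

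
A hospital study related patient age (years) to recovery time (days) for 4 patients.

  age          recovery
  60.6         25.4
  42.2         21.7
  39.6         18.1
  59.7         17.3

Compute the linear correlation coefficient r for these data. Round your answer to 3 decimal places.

n = 4, Σx = 202.1, Σy = 82.5, Σx² = 10585.45, Σy² = 1742.95, Σxy = 4204.55
nΣxy − ΣxΣy = 16818.2 − 16673.25 = 144.95
nΣx² − (Σx)² = 42341.8 − 40844.41 = 1497.39; nΣy² − (Σy)² = 6971.8 − 6806.25 = 165.55
r = 144.95 / √(1497.39 × 165.55) = 144.95 / 497.8885 ≈ 0.291

0.291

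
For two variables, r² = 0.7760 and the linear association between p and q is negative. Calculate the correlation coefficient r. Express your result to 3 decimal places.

|r| = √0.7760 = 0.881
The association is negative, so r = −0.881.

-0.881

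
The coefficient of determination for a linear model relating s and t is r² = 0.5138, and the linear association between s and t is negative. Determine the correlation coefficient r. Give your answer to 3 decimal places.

|r| = √0.5138 = 0.717
The association is negative, so r = −0.717.

-0.717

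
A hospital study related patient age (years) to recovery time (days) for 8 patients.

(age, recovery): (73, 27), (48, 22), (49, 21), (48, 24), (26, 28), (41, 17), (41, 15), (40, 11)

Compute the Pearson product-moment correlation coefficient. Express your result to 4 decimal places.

0.2531

n = 8, Σx = 366, Σy = 165, Σx² = 17976, Σy² = 3649, Σxy = 7688
nΣxy − ΣxΣy = 61504 − 60390 = 1114
nΣx² − (Σx)² = 143808 − 133956 = 9852; nΣy² − (Σy)² = 29192 − 27225 = 1967
r = 1114 / √(9852 × 1967) = 1114 / 4402.1454 ≈ 0.2531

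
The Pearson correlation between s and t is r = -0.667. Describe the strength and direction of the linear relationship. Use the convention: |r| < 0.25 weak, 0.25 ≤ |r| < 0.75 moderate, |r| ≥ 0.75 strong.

r = -0.667 < 0 so the relationship is negative.
|r| = 0.667, which falls in the moderate range.

moderate negative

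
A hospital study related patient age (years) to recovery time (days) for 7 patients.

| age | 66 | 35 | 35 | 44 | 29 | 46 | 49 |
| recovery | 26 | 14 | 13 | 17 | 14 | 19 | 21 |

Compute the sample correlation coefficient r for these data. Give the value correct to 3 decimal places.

0.969

n = 7, Σx = 304, Σy = 124, Σx² = 14100, Σy² = 2328, Σxy = 5718
nΣxy − ΣxΣy = 40026 − 37696 = 2330
nΣx² − (Σx)² = 98700 − 92416 = 6284; nΣy² − (Σy)² = 16296 − 15376 = 920
r = 2330 / √(6284 × 920) = 2330 / 2404.4292 ≈ 0.969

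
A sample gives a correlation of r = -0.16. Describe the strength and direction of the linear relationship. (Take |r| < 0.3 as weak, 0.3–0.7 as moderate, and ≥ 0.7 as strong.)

r = -0.16 < 0 so the relationship is negative.
|r| = 0.16, which falls in the weak range.

weak negative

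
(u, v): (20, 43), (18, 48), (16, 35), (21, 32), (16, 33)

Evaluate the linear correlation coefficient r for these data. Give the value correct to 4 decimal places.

0.1225

n = 5, Σu = 91, Σv = 191, Σu² = 1677, Σv² = 7491, Σuv = 3484
nΣuv − ΣuΣv = 17420 − 17381 = 39
nΣu² − (Σu)² = 8385 − 8281 = 104; nΣv² − (Σv)² = 37455 − 36481 = 974
r = 39 / √(104 × 974) = 39 / 318.2703 ≈ 0.1225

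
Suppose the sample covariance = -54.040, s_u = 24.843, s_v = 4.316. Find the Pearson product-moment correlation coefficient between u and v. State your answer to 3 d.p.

-0.504

r = Cov(u,v) / (s_u · s_v) = -54.040 / (24.843 × 4.316)
  = -54.040 / 107.2224 ≈ -0.504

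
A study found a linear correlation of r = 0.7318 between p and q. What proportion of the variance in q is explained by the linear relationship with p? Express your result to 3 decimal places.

r² = (0.7318)² = 0.536

0.536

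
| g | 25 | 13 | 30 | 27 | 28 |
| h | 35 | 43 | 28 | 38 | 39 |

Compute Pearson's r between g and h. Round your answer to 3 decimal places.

n = 5, Σg = 123, Σh = 183, Σg² = 3207, Σh² = 6823, Σgh = 4392
nΣgh − ΣgΣh = 21960 − 22509 = -549
nΣg² − (Σg)² = 16035 − 15129 = 906; nΣh² − (Σh)² = 34115 − 33489 = 626
r = -549 / √(906 × 626) = -549 / 753.0976 ≈ -0.729

-0.729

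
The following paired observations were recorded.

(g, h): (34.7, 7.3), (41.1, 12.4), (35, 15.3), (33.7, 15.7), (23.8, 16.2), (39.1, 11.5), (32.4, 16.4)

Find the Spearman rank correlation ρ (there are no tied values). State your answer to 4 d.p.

-0.7143

Rank g: 4, 7, 5, 3, 1, 6, 2
Rank h: 1, 3, 4, 5, 6, 2, 7
d = rank(g) − rank(h): 3, 4, 1, -2, -5, 4, -5; Σd² = 96
ρ = 1 − 6Σd² / [n(n²−1)] = 1 − 6×96 / (7×48) = 1 − 576/336 ≈ -0.7143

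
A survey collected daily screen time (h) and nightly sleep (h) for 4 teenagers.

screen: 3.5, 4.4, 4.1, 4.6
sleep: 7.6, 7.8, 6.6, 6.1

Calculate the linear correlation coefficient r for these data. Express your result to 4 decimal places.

n = 4, Σx = 16.6, Σy = 28.1, Σx² = 69.58, Σy² = 199.37, Σxy = 116.04
nΣxy − ΣxΣy = 464.16 − 466.46 = -2.3
nΣx² − (Σx)² = 278.32 − 275.56 = 2.76; nΣy² − (Σy)² = 797.48 − 789.61 = 7.87
r = -2.3 / √(2.76 × 7.87) = -2.3 / 4.6606 ≈ -0.4935

-0.4935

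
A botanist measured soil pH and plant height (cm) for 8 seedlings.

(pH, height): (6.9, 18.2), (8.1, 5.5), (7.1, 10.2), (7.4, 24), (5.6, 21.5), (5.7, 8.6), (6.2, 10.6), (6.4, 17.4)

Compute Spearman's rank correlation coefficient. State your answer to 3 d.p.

Rank pH: 5, 8, 6, 7, 1, 2, 3, 4
Rank height: 6, 1, 3, 8, 7, 2, 4, 5
d = rank(pH) − rank(height): -1, 7, 3, -1, -6, 0, -1, -1; Σd² = 98
ρ = 1 − 6Σd² / [n(n²−1)] = 1 − 6×98 / (8×63) = 1 − 588/504 ≈ -0.167

-0.167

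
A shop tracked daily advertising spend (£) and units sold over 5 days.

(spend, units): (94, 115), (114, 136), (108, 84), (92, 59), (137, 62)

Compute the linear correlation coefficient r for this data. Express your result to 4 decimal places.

-0.1620

n = 5, Σx = 545, Σy = 456, Σx² = 60729, Σy² = 46102, Σxy = 49308
nΣxy − ΣxΣy = 246540 − 248520 = -1980
nΣx² − (Σx)² = 303645 − 297025 = 6620; nΣy² − (Σy)² = 230510 − 207936 = 22574
r = -1980 / √(6620 × 22574) = -1980 / 12224.5605 ≈ -0.1620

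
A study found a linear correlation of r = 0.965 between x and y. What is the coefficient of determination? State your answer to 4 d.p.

r² = (0.965)² = 0.9312

0.9312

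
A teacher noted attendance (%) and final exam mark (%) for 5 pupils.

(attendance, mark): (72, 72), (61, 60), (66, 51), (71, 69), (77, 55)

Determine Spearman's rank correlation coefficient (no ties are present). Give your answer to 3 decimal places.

0.200

Rank attendance: 4, 1, 2, 3, 5
Rank mark: 5, 3, 1, 4, 2
d = rank(attendance) − rank(mark): -1, -2, 1, -1, 3; Σd² = 16
ρ = 1 − 6Σd² / [n(n²−1)] = 1 − 6×16 / (5×24) = 1 − 96/120 ≈ 0.200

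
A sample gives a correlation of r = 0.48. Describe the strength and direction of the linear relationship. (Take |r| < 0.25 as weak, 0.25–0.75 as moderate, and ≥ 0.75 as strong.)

moderate positive

r = 0.48 > 0 so the relationship is positive.
|r| = 0.48, which falls in the moderate range.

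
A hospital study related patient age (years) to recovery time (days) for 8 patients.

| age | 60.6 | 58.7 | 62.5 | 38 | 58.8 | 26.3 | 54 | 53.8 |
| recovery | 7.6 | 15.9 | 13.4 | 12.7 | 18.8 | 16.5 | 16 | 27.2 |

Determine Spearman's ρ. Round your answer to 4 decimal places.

Rank age: 7, 5, 8, 2, 6, 1, 4, 3
Rank recovery: 1, 4, 3, 2, 7, 6, 5, 8
d = rank(age) − rank(recovery): 6, 1, 5, 0, -1, -5, -1, -5; Σd² = 114
ρ = 1 − 6Σd² / [n(n²−1)] = 1 − 6×114 / (8×63) = 1 − 684/504 ≈ -0.3571

-0.3571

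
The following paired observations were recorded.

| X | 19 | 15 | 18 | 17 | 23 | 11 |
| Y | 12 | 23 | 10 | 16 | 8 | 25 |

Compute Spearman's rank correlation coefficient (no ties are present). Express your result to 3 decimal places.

Rank X: 5, 2, 4, 3, 6, 1
Rank Y: 3, 5, 2, 4, 1, 6
d = rank(X) − rank(Y): 2, -3, 2, -1, 5, -5; Σd² = 68
ρ = 1 − 6Σd² / [n(n²−1)] = 1 − 6×68 / (6×35) = 1 − 408/210 ≈ -0.943

-0.943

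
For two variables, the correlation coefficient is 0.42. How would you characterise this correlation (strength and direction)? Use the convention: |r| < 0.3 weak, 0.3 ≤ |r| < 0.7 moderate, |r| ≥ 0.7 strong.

r = 0.42 > 0 so the relationship is positive.
|r| = 0.42, which falls in the moderate range.

moderate positive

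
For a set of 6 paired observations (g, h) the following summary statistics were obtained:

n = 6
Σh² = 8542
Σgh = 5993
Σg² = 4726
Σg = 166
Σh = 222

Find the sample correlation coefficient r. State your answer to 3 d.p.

r = (nΣgh − ΣgΣh) / √[(nΣg² − (Σg)²)(nΣh² − (Σh)²)]
Numerator: 6×5993 − 166×222 = -894
Denominator: √[(28356 − 27556)(51252 − 49284)] = √[800 × 1968] = 1254.7510
r = -894 / 1254.7510 ≈ -0.712

-0.712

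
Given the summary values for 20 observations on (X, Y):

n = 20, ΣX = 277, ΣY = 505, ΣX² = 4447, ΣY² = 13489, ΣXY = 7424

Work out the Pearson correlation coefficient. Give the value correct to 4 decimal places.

r = (nΣXY − ΣXΣY) / √[(nΣX² − (ΣX)²)(nΣY² − (ΣY)²)]
Numerator: 20×7424 − 277×505 = 8595
Denominator: √[(88940 − 76729)(269780 − 255025)] = √[12211 × 14755] = 13422.8650
r = 8595 / 13422.8650 ≈ 0.6403

0.6403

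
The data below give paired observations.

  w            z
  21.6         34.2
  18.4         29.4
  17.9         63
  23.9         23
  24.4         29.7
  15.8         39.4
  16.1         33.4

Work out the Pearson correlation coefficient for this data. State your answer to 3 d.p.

n = 7, Σw = 138.1, Σz = 252.1, Σw² = 2800.95, Σz² = 10082.01, Σwz = 4842.02
nΣwz − ΣwΣz = 33894.14 − 34815.01 = -920.87
nΣw² − (Σw)² = 19606.65 − 19071.61 = 535.04; nΣz² − (Σz)² = 70574.07 − 63554.41 = 7019.66
r = -920.87 / √(535.04 × 7019.66) = -920.87 / 1937.9884 ≈ -0.475

-0.475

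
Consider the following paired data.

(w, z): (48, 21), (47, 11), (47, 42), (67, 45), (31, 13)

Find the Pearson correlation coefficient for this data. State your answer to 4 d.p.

n = 5, Σw = 240, Σz = 132, Σw² = 12172, Σz² = 4520, Σwz = 6917
nΣwz − ΣwΣz = 34585 − 31680 = 2905
nΣw² − (Σw)² = 60860 − 57600 = 3260; nΣz² − (Σz)² = 22600 − 17424 = 5176
r = 2905 / √(3260 × 5176) = 2905 / 4107.7683 ≈ 0.7072

0.7072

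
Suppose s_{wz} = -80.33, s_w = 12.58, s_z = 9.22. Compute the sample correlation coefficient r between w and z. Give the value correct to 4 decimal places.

r = Cov(w,z) / (s_w · s_z) = -80.33 / (12.58 × 9.22)
  = -80.33 / 115.9876 ≈ -0.6926

-0.6926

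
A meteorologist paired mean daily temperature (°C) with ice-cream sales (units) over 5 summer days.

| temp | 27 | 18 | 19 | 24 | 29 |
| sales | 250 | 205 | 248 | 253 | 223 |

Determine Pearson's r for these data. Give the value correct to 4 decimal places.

0.2529

n = 5, Σx = 117, Σy = 1179, Σx² = 2831, Σy² = 279767, Σxy = 27691
nΣxy − ΣxΣy = 138455 − 137943 = 512
nΣx² − (Σx)² = 14155 − 13689 = 466; nΣy² − (Σy)² = 1398835 − 1390041 = 8794
r = 512 / √(466 × 8794) = 512 / 2024.3527 ≈ 0.2529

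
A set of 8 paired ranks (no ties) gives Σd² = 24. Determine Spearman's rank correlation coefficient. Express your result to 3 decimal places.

ρ = 1 − 6Σd² / [n(n²−1)] = 1 − 6×24 / (8×63)
  = 1 − 144/504 = 1 − 0.2857 ≈ 0.714

0.714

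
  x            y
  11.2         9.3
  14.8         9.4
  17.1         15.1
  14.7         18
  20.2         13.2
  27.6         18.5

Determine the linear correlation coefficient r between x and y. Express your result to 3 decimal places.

0.638

n = 6, Σx = 105.6, Σy = 83.5, Σx² = 2022.78, Σy² = 1243.35, Σxy = 1543.33
nΣxy − ΣxΣy = 9259.98 − 8817.6 = 442.38
nΣx² − (Σx)² = 12136.68 − 11151.36 = 985.32; nΣy² − (Σy)² = 7460.1 − 6972.25 = 487.85
r = 442.38 / √(985.32 × 487.85) = 442.38 / 693.3169 ≈ 0.638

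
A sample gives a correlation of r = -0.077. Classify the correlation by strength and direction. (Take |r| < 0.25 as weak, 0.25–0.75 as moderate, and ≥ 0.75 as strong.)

r = -0.077 < 0 so the relationship is negative.
|r| = 0.077, which falls in the weak range.

weak negative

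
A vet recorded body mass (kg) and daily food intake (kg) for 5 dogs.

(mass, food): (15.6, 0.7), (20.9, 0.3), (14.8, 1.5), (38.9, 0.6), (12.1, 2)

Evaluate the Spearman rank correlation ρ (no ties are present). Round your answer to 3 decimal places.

-0.900

Rank mass: 3, 4, 2, 5, 1
Rank food: 3, 1, 4, 2, 5
d = rank(mass) − rank(food): 0, 3, -2, 3, -4; Σd² = 38
ρ = 1 − 6Σd² / [n(n²−1)] = 1 − 6×38 / (5×24) = 1 − 228/120 ≈ -0.900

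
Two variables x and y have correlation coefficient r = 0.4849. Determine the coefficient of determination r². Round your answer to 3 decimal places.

r² = (0.4849)² = 0.235

0.235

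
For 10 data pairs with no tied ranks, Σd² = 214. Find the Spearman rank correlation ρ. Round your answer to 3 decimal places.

-0.297

ρ = 1 − 6Σd² / [n(n²−1)] = 1 − 6×214 / (10×99)
  = 1 − 1284/990 = 1 − 1.2970 ≈ -0.297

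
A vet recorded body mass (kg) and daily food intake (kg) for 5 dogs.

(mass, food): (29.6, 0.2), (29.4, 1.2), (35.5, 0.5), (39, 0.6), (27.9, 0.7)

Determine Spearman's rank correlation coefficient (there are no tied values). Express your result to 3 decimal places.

Rank mass: 3, 2, 4, 5, 1
Rank food: 1, 5, 2, 3, 4
d = rank(mass) − rank(food): 2, -3, 2, 2, -3; Σd² = 30
ρ = 1 − 6Σd² / [n(n²−1)] = 1 − 6×30 / (5×24) = 1 − 180/120 ≈ -0.500

-0.500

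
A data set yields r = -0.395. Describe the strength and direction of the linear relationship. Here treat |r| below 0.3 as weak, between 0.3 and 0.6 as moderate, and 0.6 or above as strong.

r = -0.395 < 0 so the relationship is negative.
|r| = 0.395, which falls in the moderate range.

moderate negative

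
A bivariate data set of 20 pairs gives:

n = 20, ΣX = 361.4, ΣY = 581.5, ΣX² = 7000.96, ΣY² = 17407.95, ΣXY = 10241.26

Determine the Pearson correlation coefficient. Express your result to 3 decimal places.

-0.549

r = (nΣXY − ΣXΣY) / √[(nΣX² − (ΣX)²)(nΣY² − (ΣY)²)]
Numerator: 20×10241.26 − 361.4×581.5 = -5328.9
Denominator: √[(140019.2 − 130609.96)(348159 − 338142.25)] = √[9409.24 × 10016.75] = 9708.2442
r = -5328.9 / 9708.2442 ≈ -0.549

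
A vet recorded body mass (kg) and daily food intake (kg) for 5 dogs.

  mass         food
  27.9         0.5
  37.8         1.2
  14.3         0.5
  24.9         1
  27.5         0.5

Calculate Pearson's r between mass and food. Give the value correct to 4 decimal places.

n = 5, Σx = 132.4, Σy = 3.7, Σx² = 3788, Σy² = 3.19, Σxy = 105.11
nΣxy − ΣxΣy = 525.55 − 489.88 = 35.67
nΣx² − (Σx)² = 18940 − 17529.76 = 1410.24; nΣy² − (Σy)² = 15.95 − 13.69 = 2.26
r = 35.67 / √(1410.24 × 2.26) = 35.67 / 56.4548 ≈ 0.6318

0.6318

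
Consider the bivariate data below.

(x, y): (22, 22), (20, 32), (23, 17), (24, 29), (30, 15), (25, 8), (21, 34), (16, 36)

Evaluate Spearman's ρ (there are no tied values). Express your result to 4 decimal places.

Rank x: 4, 2, 5, 6, 8, 7, 3, 1
Rank y: 4, 6, 3, 5, 2, 1, 7, 8
d = rank(x) − rank(y): 0, -4, 2, 1, 6, 6, -4, -7; Σd² = 158
ρ = 1 − 6Σd² / [n(n²−1)] = 1 − 6×158 / (8×63) = 1 − 948/504 ≈ -0.8810

-0.8810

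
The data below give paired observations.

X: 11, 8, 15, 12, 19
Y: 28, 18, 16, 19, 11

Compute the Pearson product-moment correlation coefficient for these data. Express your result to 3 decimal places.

-0.647

n = 5, ΣX = 65, ΣY = 92, ΣX² = 915, ΣY² = 1846, ΣXY = 1129
nΣXY − ΣXΣY = 5645 − 5980 = -335
nΣX² − (ΣX)² = 4575 − 4225 = 350; nΣY² − (ΣY)² = 9230 − 8464 = 766
r = -335 / √(350 × 766) = -335 / 517.7837 ≈ -0.647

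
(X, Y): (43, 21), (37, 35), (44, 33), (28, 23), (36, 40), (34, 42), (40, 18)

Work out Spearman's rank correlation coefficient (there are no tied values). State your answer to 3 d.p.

Rank X: 6, 4, 7, 1, 3, 2, 5
Rank Y: 2, 5, 4, 3, 6, 7, 1
d = rank(X) − rank(Y): 4, -1, 3, -2, -3, -5, 4; Σd² = 80
ρ = 1 − 6Σd² / [n(n²−1)] = 1 − 6×80 / (7×48) = 1 − 480/336 ≈ -0.429

-0.429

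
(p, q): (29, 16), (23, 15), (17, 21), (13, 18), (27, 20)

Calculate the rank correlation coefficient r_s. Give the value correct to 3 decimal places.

Rank p: 5, 3, 2, 1, 4
Rank q: 2, 1, 5, 3, 4
d = rank(p) − rank(q): 3, 2, -3, -2, 0; Σd² = 26
ρ = 1 − 6Σd² / [n(n²−1)] = 1 − 6×26 / (5×24) = 1 − 156/120 ≈ -0.300

-0.300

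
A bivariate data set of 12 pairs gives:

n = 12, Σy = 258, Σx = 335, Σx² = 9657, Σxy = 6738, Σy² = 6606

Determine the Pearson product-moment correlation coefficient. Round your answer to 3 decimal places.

r = (nΣxy − ΣxΣy) / √[(nΣx² − (Σx)²)(nΣy² − (Σy)²)]
Numerator: 12×6738 − 335×258 = -5574
Denominator: √[(115884 − 112225)(79272 − 66564)] = √[3659 × 12708] = 6818.9861
r = -5574 / 6818.9861 ≈ -0.817

-0.817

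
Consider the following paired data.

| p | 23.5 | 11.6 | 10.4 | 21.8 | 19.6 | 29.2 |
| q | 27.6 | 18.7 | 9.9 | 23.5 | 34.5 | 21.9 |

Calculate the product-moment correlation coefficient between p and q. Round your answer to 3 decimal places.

n = 6, Σp = 116.1, Σq = 136.1, Σp² = 2507.01, Σq² = 3431.57, Σpq = 2796.46
nΣpq − ΣpΣq = 16778.76 − 15801.21 = 977.55
nΣp² − (Σp)² = 15042.06 − 13479.21 = 1562.85; nΣq² − (Σq)² = 20589.42 − 18523.21 = 2066.21
r = 977.55 / √(1562.85 × 2066.21) = 977.55 / 1796.9909 ≈ 0.544

0.544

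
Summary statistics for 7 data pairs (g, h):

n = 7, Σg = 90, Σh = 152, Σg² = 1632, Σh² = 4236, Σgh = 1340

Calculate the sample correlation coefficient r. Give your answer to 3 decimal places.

r = (nΣgh − ΣgΣh) / √[(nΣg² − (Σg)²)(nΣh² − (Σh)²)]
Numerator: 7×1340 − 90×152 = -4300
Denominator: √[(11424 − 8100)(29652 − 23104)] = √[3324 × 6548] = 4665.3566
r = -4300 / 4665.3566 ≈ -0.922

-0.922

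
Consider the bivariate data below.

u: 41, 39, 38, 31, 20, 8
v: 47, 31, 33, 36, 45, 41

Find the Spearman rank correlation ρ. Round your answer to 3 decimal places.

-0.086

Rank u: 6, 5, 4, 3, 2, 1
Rank v: 6, 1, 2, 3, 5, 4
d = rank(u) − rank(v): 0, 4, 2, 0, -3, -3; Σd² = 38
ρ = 1 − 6Σd² / [n(n²−1)] = 1 − 6×38 / (6×35) = 1 − 228/210 ≈ -0.086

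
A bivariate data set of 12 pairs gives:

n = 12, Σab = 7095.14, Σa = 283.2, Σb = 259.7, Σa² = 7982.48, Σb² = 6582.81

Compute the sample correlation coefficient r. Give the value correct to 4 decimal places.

r = (nΣab − ΣaΣb) / √[(nΣa² − (Σa)²)(nΣb² − (Σb)²)]
Numerator: 12×7095.14 − 283.2×259.7 = 11594.64
Denominator: √[(95789.76 − 80202.24)(78993.72 − 67444.09)] = √[15587.52 × 11549.63] = 13417.5292
r = 11594.64 / 13417.5292 ≈ 0.8641

0.8641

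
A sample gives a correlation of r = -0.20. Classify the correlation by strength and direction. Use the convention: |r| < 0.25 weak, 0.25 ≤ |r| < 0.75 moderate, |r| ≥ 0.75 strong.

r = -0.20 < 0 so the relationship is negative.
|r| = 0.20, which falls in the weak range.

weak negative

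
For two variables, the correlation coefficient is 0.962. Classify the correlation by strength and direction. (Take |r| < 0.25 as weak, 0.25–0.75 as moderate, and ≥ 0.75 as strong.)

r = 0.962 > 0 so the relationship is positive.
|r| = 0.962, which falls in the strong range.

strong positive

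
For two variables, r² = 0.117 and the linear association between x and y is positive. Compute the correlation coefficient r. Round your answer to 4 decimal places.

0.3421

|r| = √0.117 = 0.3421
The association is positive, so r = 0.3421.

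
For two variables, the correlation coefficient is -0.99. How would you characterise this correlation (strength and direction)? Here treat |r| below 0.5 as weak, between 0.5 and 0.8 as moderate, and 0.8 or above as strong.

r = -0.99 < 0 so the relationship is negative.
|r| = 0.99, which falls in the strong range.

strong negative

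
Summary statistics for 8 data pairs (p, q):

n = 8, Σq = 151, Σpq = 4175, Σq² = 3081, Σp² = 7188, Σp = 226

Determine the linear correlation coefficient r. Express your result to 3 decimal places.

r = (nΣpq − ΣpΣq) / √[(nΣp² − (Σp)²)(nΣq² − (Σq)²)]
Numerator: 8×4175 − 226×151 = -726
Denominator: √[(57504 − 51076)(24648 − 22801)] = √[6428 × 1847] = 3445.6518
r = -726 / 3445.6518 ≈ -0.211

-0.211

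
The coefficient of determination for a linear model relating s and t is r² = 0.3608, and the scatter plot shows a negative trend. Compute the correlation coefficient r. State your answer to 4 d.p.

|r| = √0.3608 = 0.6007
The association is negative, so r = −0.6007.

-0.6007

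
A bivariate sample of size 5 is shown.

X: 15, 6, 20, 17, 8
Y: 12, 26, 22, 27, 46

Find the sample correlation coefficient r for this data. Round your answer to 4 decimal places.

-0.5165

n = 5, ΣX = 66, ΣY = 133, ΣX² = 1014, ΣY² = 4149, ΣXY = 1603
nΣXY − ΣXΣY = 8015 − 8778 = -763
nΣX² − (ΣX)² = 5070 − 4356 = 714; nΣY² − (ΣY)² = 20745 − 17689 = 3056
r = -763 / √(714 × 3056) = -763 / 1477.1540 ≈ -0.5165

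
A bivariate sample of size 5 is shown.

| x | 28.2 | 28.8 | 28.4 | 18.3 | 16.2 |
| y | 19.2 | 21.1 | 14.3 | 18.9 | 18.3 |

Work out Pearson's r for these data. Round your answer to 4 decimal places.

n = 5, Σx = 119.9, Σy = 91.8, Σx² = 3028.57, Σy² = 1710.44, Σxy = 2197.57
nΣxy − ΣxΣy = 10987.85 − 11006.82 = -18.97
nΣx² − (Σx)² = 15142.85 − 14376.01 = 766.84; nΣy² − (Σy)² = 8552.2 − 8427.24 = 124.96
r = -18.97 / √(766.84 × 124.96) = -18.97 / 309.5550 ≈ -0.0613

-0.0613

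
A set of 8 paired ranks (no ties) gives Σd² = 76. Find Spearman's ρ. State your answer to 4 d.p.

0.0952

ρ = 1 − 6Σd² / [n(n²−1)] = 1 − 6×76 / (8×63)
  = 1 − 456/504 = 1 − 0.90476 ≈ 0.0952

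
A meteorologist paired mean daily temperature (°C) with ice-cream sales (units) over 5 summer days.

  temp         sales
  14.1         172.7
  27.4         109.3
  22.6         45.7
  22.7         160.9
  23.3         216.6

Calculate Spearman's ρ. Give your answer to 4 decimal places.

Rank temp: 1, 5, 2, 3, 4
Rank sales: 4, 2, 1, 3, 5
d = rank(temp) − rank(sales): -3, 3, 1, 0, -1; Σd² = 20
ρ = 1 − 6Σd² / [n(n²−1)] = 1 − 6×20 / (5×24) = 1 − 120/120 ≈ 0.0000

0.0000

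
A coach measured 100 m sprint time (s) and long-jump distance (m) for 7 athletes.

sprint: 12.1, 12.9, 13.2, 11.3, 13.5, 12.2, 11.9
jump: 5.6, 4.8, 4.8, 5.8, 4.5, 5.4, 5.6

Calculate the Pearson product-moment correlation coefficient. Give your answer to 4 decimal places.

n = 7, Σx = 87.1, Σy = 36.5, Σx² = 1087.45, Σy² = 191.85, Σxy = 451.85
nΣxy − ΣxΣy = 3162.95 − 3179.15 = -16.2
nΣx² − (Σx)² = 7612.15 − 7586.41 = 25.74; nΣy² − (Σy)² = 1342.95 − 1332.25 = 10.7
r = -16.2 / √(25.74 × 10.7) = -16.2 / 16.5957 ≈ -0.9762

-0.9762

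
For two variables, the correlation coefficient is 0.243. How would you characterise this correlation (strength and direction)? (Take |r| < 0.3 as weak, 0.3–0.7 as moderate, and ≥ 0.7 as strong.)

weak positive

r = 0.243 > 0 so the relationship is positive.
|r| = 0.243, which falls in the weak range.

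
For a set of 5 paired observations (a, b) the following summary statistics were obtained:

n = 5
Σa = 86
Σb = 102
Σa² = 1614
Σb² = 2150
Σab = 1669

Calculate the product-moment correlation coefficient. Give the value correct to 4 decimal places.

-0.8842

r = (nΣab − ΣaΣb) / √[(nΣa² − (Σa)²)(nΣb² − (Σb)²)]
Numerator: 5×1669 − 86×102 = -427
Denominator: √[(8070 − 7396)(10750 − 10404)] = √[674 × 346] = 482.9120
r = -427 / 482.9120 ≈ -0.8842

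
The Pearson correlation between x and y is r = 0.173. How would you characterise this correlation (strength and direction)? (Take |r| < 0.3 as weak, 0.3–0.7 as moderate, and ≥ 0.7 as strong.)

r = 0.173 > 0 so the relationship is positive.
|r| = 0.173, which falls in the weak range.

weak positive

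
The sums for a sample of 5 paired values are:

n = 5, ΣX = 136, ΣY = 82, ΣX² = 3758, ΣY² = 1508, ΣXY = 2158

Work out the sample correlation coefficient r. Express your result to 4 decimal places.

r = (nΣXY − ΣXΣY) / √[(nΣX² − (ΣX)²)(nΣY² − (ΣY)²)]
Numerator: 5×2158 − 136×82 = -362
Denominator: √[(18790 − 18496)(7540 − 6724)] = √[294 × 816] = 489.8000
r = -362 / 489.8000 ≈ -0.7391

-0.7391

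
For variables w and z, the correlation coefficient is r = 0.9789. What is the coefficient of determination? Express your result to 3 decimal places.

0.958

r² = (0.9789)² = 0.958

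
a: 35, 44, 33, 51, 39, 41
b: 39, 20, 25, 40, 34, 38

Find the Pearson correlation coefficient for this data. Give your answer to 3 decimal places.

0.208

n = 6, Σa = 243, Σb = 196, Σa² = 10053, Σb² = 6746, Σab = 7994
nΣab − ΣaΣb = 47964 − 47628 = 336
nΣa² − (Σa)² = 60318 − 59049 = 1269; nΣb² − (Σb)² = 40476 − 38416 = 2060
r = 336 / √(1269 × 2060) = 336 / 1616.8302 ≈ 0.208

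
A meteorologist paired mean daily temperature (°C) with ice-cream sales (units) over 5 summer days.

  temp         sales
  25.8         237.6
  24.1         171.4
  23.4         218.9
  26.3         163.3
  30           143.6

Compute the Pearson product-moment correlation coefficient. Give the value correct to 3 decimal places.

n = 5, Σx = 129.6, Σy = 934.8, Σx² = 3385.7, Σy² = 181036.78, Σxy = 23985.87
nΣxy − ΣxΣy = 119929.35 − 121150.08 = -1220.73
nΣx² − (Σx)² = 16928.5 − 16796.16 = 132.34; nΣy² − (Σy)² = 905183.9 − 873851.04 = 31332.86
r = -1220.73 / √(132.34 × 31332.86) = -1220.73 / 2036.3179 ≈ -0.599

-0.599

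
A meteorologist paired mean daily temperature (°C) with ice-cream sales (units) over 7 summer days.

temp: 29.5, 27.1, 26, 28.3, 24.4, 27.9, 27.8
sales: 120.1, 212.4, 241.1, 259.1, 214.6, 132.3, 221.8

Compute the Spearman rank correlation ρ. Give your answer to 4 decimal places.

Rank temp: 7, 3, 2, 6, 1, 5, 4
Rank sales: 1, 3, 6, 7, 4, 2, 5
d = rank(temp) − rank(sales): 6, 0, -4, -1, -3, 3, -1; Σd² = 72
ρ = 1 − 6Σd² / [n(n²−1)] = 1 − 6×72 / (7×48) = 1 − 432/336 ≈ -0.2857

-0.2857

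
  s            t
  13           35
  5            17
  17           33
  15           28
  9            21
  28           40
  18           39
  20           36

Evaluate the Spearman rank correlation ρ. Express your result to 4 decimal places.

0.9048

Rank s: 3, 1, 5, 4, 2, 8, 6, 7
Rank t: 5, 1, 4, 3, 2, 8, 7, 6
d = rank(s) − rank(t): -2, 0, 1, 1, 0, 0, -1, 1; Σd² = 8
ρ = 1 − 6Σd² / [n(n²−1)] = 1 − 6×8 / (8×63) = 1 − 48/504 ≈ 0.9048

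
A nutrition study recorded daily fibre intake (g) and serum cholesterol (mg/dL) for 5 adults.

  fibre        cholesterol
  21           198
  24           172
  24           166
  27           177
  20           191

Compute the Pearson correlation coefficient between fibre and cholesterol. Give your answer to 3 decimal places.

n = 5, Σx = 116, Σy = 904, Σx² = 2722, Σy² = 164154, Σxy = 20869
nΣxy − ΣxΣy = 104345 − 104864 = -519
nΣx² − (Σx)² = 13610 − 13456 = 154; nΣy² − (Σy)² = 820770 − 817216 = 3554
r = -519 / √(154 × 3554) = -519 / 739.8081 ≈ -0.702

-0.702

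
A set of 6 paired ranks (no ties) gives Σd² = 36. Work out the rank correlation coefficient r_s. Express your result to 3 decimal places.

ρ = 1 − 6Σd² / [n(n²−1)] = 1 − 6×36 / (6×35)
  = 1 − 216/210 = 1 − 1.0286 ≈ -0.029

-0.029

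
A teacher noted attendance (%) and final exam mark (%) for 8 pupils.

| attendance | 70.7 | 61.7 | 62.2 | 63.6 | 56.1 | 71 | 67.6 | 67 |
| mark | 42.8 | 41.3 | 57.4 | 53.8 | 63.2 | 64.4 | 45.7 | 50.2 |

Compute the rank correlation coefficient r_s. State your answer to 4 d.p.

0.0238

Rank attendance: 7, 2, 3, 4, 1, 8, 6, 5
Rank mark: 2, 1, 6, 5, 7, 8, 3, 4
d = rank(attendance) − rank(mark): 5, 1, -3, -1, -6, 0, 3, 1; Σd² = 82
ρ = 1 − 6Σd² / [n(n²−1)] = 1 − 6×82 / (8×63) = 1 − 492/504 ≈ 0.0238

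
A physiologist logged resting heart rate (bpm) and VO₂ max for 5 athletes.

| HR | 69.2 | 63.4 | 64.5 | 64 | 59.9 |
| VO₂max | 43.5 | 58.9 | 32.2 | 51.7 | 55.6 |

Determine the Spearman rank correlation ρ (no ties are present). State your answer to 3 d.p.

-0.800

Rank HR: 5, 2, 4, 3, 1
Rank VO₂max: 2, 5, 1, 3, 4
d = rank(HR) − rank(VO₂max): 3, -3, 3, 0, -3; Σd² = 36
ρ = 1 − 6Σd² / [n(n²−1)] = 1 − 6×36 / (5×24) = 1 − 216/120 ≈ -0.800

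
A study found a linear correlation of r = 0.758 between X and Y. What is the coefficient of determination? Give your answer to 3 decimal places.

r² = (0.758)² = 0.575

0.575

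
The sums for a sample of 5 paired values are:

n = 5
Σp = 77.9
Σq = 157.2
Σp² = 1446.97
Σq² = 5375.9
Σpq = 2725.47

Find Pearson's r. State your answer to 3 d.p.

r = (nΣpq − ΣpΣq) / √[(nΣp² − (Σp)²)(nΣq² − (Σq)²)]
Numerator: 5×2725.47 − 77.9×157.2 = 1381.47
Denominator: √[(7234.85 − 6068.41)(26879.5 − 24711.84)] = √[1166.44 × 2167.66] = 1590.1086
r = 1381.47 / 1590.1086 ≈ 0.869

0.869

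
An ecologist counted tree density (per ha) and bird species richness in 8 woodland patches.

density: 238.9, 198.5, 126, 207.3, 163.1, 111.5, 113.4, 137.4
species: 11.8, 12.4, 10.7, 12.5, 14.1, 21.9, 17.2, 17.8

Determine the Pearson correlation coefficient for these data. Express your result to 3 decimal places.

-0.642

n = 8, Σx = 1296.1, Σy = 118.4, Σx² = 226096.93, Σy² = 1854.84, Σxy = 18357.63
nΣxy − ΣxΣy = 146861.04 − 153458.24 = -6597.2
nΣx² − (Σx)² = 1808775.44 − 1679875.21 = 128900.23; nΣy² − (Σy)² = 14838.72 − 14018.56 = 820.16
r = -6597.2 / √(128900.23 × 820.16) = -6597.2 / 10281.9654 ≈ -0.642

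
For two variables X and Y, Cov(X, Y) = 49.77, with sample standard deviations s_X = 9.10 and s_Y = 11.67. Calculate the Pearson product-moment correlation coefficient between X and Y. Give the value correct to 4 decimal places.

r = Cov(X,Y) / (s_X · s_Y) = 49.77 / (9.10 × 11.67)
  = 49.77 / 106.1970 ≈ 0.4687

0.4687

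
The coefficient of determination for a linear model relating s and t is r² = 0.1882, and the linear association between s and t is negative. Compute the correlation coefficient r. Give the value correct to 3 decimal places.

-0.434

|r| = √0.1882 = 0.434
The association is negative, so r = −0.434.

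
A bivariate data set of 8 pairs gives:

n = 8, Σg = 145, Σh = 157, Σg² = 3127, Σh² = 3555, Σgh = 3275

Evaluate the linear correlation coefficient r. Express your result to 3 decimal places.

r = (nΣgh − ΣgΣh) / √[(nΣg² − (Σg)²)(nΣh² − (Σh)²)]
Numerator: 8×3275 − 145×157 = 3435
Denominator: √[(25016 − 21025)(28440 − 24649)] = √[3991 × 3791] = 3889.7148
r = 3435 / 3889.7148 ≈ 0.883

0.883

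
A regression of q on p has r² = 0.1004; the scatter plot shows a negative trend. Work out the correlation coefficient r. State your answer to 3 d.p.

|r| = √0.1004 = 0.317
The association is negative, so r = −0.317.

-0.317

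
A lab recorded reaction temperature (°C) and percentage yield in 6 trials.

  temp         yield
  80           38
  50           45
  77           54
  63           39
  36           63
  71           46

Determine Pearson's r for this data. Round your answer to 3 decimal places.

-0.578

n = 6, Σx = 377, Σy = 285, Σx² = 25135, Σy² = 13991, Σxy = 17439
nΣxy − ΣxΣy = 104634 − 107445 = -2811
nΣx² − (Σx)² = 150810 − 142129 = 8681; nΣy² − (Σy)² = 83946 − 81225 = 2721
r = -2811 / √(8681 × 2721) = -2811 / 4860.1441 ≈ -0.578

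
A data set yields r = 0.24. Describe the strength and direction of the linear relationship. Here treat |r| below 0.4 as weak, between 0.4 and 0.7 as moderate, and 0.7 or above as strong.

weak positive

r = 0.24 > 0 so the relationship is positive.
|r| = 0.24, which falls in the weak range.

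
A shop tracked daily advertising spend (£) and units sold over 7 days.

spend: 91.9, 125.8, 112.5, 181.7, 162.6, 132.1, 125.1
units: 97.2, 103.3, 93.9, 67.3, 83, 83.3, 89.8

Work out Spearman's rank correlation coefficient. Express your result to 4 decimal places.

-0.7857

Rank spend: 1, 4, 2, 7, 6, 5, 3
Rank units: 6, 7, 5, 1, 2, 3, 4
d = rank(spend) − rank(units): -5, -3, -3, 6, 4, 2, -1; Σd² = 100
ρ = 1 − 6Σd² / [n(n²−1)] = 1 − 6×100 / (7×48) = 1 − 600/336 ≈ -0.7857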